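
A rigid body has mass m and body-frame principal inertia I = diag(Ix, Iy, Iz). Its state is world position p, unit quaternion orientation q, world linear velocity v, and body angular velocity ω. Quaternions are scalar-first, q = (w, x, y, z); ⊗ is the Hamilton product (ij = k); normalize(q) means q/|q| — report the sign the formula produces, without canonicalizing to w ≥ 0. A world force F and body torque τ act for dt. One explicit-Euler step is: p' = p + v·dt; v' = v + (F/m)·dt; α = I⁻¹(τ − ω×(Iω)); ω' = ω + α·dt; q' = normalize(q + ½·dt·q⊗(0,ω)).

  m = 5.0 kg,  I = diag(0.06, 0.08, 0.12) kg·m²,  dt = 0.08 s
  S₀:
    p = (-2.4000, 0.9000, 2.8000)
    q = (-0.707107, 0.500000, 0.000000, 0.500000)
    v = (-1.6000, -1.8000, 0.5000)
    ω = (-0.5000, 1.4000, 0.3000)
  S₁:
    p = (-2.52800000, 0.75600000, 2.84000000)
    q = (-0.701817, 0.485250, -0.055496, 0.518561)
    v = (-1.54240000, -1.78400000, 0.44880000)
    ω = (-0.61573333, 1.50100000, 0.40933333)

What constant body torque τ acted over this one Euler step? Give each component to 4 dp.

τ = (-0.0700, 0.1100, 0.1500)

rate change Δω = (-0.11573333, 0.10100000, 0.10933333)
precession coupling = (0.0168, 0.0090, -0.0140)
τ = I·(Δω/dt) + ω₀×(Iω₀) = (-0.0700, 0.1100, 0.1500)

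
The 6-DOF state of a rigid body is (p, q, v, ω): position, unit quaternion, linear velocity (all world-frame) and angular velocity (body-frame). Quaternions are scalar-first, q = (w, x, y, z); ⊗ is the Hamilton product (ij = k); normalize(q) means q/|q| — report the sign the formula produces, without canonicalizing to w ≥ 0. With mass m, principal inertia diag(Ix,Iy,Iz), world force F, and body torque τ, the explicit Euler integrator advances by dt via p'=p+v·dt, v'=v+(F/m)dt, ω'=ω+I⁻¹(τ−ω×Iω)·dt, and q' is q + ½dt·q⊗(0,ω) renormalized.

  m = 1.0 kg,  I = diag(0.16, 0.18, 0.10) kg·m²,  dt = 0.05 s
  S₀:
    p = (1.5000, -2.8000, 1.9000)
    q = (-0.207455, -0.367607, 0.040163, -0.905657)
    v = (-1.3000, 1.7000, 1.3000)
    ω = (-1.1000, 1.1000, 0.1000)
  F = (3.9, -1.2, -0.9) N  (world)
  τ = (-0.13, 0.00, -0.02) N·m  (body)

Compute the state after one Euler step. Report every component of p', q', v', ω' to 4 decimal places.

ω×(Iω) gyroscopic = (-0.0088, -0.0066, -0.0242)
(τ − ω×Iω)/I = (-0.7575, 0.0367, 0.0420)
ω + α·dt = (-1.1379, 1.1018, 0.1021)
q⊗(0,ω) = (-0.3579813, 1.2284395, 0.8047829, -0.3809339)
updated quaternion q' = (-0.2162, -0.3366, 0.0602, -0.9145)
linear accel F/m = (3.9000, -1.2000, -0.9000)
p + v·dt = (1.4350, -2.7150, 1.9650)
v + (F/m)dt = (-1.1050, 1.6400, 1.2550)

p' = (1.4350, -2.7150, 1.9650)
q' = (-0.2162, -0.3366, 0.0602, -0.9145)
v' = (-1.1050, 1.6400, 1.2550)
ω' = (-1.1379, 1.1018, 0.1021)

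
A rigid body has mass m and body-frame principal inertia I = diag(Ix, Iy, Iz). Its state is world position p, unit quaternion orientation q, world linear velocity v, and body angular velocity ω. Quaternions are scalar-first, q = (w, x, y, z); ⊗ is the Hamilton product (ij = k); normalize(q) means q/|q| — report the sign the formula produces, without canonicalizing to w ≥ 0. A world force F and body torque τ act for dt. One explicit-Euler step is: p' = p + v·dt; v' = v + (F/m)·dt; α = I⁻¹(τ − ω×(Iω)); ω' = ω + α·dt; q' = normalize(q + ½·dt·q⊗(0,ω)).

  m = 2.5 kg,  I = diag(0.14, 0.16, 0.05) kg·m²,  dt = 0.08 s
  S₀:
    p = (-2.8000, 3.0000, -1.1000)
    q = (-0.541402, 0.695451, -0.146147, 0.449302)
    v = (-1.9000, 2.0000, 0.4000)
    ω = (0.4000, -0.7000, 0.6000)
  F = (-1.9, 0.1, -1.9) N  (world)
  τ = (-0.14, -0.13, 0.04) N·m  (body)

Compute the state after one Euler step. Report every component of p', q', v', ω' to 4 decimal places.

p' = (-2.9520, 3.1600, -1.0680)
q' = (-0.5669, 0.6953, -0.1404, 0.4188)
v' = (-1.9608, 2.0032, 0.3392)
ω' = (0.2936, -0.7758, 0.6730)

p' = p + v·dt = (-2.9520, 3.1600, -1.0680)
v + (F/m)dt = (-1.9608, 2.0032, 0.3392)
ω×(Iω) gyroscopic = (0.0462, 0.0216, -0.0056)
(τ − ω×Iω)/I = (-1.3300, -0.9475, 0.9120)
ω + α·dt = (0.2936, -0.7758, 0.6730)
2q̇ = q⊗(0,ω) = (-0.6500645, 0.0102624, 0.1414316, -0.7531981)
updated quaternion q' = (-0.5669, 0.6953, -0.1404, 0.4188)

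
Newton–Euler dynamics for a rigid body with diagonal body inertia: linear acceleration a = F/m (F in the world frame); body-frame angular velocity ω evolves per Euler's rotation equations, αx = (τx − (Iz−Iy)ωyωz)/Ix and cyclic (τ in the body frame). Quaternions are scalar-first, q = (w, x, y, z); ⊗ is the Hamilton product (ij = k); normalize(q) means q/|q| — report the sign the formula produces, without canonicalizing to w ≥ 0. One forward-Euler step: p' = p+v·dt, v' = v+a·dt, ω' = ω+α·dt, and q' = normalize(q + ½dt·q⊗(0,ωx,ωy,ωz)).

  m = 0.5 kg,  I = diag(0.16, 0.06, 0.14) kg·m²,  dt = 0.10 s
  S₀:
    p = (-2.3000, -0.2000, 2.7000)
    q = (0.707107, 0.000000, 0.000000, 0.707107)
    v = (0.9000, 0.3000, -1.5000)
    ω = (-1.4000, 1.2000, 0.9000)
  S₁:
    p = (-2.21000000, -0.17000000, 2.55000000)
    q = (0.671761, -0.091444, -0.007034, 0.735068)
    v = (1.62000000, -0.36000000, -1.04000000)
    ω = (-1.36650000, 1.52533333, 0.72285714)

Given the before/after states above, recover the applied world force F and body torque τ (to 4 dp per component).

v₁ − v₀ = (0.72000000, -0.66000000, 0.46000000)
applied force F = (3.6000, -3.3000, 2.3000)
rate change Δω = (0.03350000, 0.32533333, -0.17714286)
τ = I·(Δω/dt) + ω₀×(Iω₀) = (0.1400, 0.1700, -0.0800)

F = (3.6000, -3.3000, 2.3000)
τ = (0.1400, 0.1700, -0.0800)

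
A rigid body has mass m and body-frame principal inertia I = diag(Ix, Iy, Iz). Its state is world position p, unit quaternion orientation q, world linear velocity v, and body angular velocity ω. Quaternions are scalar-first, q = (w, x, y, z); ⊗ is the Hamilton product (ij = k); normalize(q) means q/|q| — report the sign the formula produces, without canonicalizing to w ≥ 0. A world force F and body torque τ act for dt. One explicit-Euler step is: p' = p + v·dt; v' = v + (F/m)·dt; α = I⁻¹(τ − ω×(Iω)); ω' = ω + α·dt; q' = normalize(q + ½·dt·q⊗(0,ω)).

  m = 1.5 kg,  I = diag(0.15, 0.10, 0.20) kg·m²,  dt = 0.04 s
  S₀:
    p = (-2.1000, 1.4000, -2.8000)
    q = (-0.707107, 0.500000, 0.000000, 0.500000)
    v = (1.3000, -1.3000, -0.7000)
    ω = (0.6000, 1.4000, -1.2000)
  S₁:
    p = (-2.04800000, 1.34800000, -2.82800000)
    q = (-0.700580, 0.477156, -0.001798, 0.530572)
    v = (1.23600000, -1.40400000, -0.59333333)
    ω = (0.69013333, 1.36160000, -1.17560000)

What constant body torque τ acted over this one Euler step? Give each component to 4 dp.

τ = (0.1700, -0.0600, 0.0800)

ω₁ − ω₀ = (0.09013333, -0.03840000, 0.02440000)
precession coupling = (-0.1680, 0.0360, -0.0420)
τ = I·(Δω/dt) + ω₀×(Iω₀) = (0.1700, -0.0600, 0.0800)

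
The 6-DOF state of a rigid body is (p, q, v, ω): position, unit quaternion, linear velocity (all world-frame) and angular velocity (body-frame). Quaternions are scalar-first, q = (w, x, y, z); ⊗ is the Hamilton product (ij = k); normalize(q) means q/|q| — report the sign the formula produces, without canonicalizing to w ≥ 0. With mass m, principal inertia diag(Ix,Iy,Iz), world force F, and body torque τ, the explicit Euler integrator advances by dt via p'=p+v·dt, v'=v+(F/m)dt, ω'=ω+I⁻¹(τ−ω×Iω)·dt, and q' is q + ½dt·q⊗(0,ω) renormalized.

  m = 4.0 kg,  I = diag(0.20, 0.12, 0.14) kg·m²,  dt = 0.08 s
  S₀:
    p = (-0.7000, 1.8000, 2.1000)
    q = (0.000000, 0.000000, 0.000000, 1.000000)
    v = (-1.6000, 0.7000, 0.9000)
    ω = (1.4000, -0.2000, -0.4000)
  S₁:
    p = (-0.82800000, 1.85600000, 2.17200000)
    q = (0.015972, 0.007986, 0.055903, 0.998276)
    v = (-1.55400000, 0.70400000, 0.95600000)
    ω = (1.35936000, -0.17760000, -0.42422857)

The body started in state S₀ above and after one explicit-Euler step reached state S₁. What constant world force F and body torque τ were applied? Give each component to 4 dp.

ω₁ − ω₀ = (-0.04064000, 0.02240000, -0.02422857)
precession coupling = (0.0016, -0.0336, 0.0224)
applied torque τ = (-0.1000, 0.0000, -0.0200)
velocity change Δv = (0.04600000, 0.00400000, 0.05600000)
applied force F = (2.3000, 0.2000, 2.8000)

F = (2.3000, 0.2000, 2.8000)
τ = (-0.1000, 0.0000, -0.0200)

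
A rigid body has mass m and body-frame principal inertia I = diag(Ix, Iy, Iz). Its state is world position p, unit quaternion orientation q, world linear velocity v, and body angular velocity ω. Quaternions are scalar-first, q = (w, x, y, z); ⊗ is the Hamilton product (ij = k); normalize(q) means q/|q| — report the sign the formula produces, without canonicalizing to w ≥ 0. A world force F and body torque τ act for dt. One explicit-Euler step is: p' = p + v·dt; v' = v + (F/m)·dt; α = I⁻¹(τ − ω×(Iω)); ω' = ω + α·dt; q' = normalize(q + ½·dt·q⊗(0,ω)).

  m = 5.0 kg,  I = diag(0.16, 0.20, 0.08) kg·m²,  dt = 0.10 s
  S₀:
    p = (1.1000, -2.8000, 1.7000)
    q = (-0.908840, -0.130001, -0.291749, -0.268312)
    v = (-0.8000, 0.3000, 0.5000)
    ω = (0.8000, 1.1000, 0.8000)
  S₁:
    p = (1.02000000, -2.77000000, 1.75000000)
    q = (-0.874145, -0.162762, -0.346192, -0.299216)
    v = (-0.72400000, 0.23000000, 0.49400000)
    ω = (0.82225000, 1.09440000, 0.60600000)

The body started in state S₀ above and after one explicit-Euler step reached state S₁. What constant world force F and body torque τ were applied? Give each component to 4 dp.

v₁ − v₀ = (0.07600000, -0.07000000, -0.00600000)
applied force F = (3.8000, -3.5000, -0.3000)
Δω = ω₁−ω₀ = (0.02225000, -0.00560000, -0.19400000)
gyro term ω₀×Iω₀ = (-0.1056, 0.0512, 0.0352)
I·α + gyro = (-0.0700, 0.0400, -0.1200)

F = (3.8000, -3.5000, -0.3000)
τ = (-0.0700, 0.0400, -0.1200)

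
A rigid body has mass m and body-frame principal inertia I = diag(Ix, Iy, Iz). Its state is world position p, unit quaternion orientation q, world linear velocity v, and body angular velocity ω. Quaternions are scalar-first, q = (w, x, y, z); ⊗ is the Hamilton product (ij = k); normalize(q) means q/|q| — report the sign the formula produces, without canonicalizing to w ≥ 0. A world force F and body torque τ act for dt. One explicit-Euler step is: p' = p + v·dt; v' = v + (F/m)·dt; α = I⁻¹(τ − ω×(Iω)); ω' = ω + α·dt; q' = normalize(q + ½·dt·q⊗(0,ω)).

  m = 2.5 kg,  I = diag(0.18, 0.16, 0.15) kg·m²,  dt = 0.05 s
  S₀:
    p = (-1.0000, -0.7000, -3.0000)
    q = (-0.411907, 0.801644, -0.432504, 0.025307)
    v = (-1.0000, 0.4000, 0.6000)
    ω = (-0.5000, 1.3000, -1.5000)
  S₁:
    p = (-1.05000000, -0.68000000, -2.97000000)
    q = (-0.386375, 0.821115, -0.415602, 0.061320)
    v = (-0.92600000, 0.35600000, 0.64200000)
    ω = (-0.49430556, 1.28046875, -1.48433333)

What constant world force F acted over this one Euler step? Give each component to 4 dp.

Δv = v₁−v₀ = (0.07400000, -0.04400000, 0.04200000)
applied force F = (3.7000, -2.2000, 2.1000)

F = (3.7000, -2.2000, 2.1000)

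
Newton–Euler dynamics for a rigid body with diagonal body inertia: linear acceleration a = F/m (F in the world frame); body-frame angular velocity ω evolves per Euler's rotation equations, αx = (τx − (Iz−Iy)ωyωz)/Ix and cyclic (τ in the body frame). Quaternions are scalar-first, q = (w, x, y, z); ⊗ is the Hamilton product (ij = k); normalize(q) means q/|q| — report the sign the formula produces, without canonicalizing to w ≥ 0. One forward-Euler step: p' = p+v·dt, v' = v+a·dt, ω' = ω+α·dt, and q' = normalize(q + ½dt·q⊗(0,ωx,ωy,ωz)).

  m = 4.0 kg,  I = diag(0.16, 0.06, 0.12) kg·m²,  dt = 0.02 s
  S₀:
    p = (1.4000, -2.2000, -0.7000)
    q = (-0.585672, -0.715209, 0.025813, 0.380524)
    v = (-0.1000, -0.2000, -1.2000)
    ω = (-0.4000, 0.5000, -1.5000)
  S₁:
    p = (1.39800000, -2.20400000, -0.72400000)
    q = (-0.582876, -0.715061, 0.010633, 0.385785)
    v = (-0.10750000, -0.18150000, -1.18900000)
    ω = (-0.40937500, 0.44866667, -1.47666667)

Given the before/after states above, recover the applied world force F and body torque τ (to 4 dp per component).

Δv = v₁−v₀ = (-0.00750000, 0.01850000, 0.01100000)
m·(v₁−v₀)/dt = (-1.5000, 3.7000, 2.2000)
ω₁ − ω₀ = (-0.00937500, -0.05133333, 0.02333333)
gyro term ω₀×Iω₀ = (-0.0450, 0.0240, 0.0200)
applied torque τ = (-0.1200, -0.1300, 0.1600)

F = (-1.5000, 3.7000, 2.2000)
τ = (-0.1200, -0.1300, 0.1600)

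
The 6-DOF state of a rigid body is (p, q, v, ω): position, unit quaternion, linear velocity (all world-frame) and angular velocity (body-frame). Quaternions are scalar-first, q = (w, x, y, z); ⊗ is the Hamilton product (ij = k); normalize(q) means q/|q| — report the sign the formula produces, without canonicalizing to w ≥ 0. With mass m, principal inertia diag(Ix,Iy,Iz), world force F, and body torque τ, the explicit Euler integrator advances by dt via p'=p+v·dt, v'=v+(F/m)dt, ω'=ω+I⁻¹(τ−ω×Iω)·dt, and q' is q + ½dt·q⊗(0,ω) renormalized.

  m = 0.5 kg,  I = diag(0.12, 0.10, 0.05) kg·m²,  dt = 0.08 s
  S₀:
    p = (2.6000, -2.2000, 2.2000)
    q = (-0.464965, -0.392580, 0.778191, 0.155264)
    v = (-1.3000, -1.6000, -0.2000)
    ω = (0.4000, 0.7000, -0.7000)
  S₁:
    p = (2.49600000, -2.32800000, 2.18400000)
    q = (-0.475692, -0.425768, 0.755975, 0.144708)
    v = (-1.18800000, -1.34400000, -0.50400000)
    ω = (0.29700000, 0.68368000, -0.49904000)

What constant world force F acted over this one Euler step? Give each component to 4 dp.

F = (0.7000, 1.6000, -1.9000)

Δv = v₁−v₀ = (0.11200000, 0.25600000, -0.30400000)
m·(v₁−v₀)/dt = (0.7000, 1.6000, -1.9000)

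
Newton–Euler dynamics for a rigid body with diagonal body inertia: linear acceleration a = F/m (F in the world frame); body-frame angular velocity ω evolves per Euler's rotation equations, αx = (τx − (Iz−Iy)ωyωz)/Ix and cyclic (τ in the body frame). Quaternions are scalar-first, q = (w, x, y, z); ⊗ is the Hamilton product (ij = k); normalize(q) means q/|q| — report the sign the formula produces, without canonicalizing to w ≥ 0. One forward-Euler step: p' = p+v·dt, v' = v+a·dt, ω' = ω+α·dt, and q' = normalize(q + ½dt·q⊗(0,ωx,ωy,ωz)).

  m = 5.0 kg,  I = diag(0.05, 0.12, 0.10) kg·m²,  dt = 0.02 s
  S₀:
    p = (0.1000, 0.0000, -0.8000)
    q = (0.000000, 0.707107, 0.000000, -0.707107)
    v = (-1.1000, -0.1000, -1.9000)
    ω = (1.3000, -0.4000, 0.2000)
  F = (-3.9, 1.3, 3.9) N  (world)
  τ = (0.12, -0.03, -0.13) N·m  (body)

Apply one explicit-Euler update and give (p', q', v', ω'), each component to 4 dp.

p' = (0.0780, -0.0020, -0.8380)
q' = (-0.0078, 0.7042, -0.0106, -0.7099)
v' = (-1.1156, -0.0948, -1.8844)
ω' = (1.3474, -0.4028, 0.1813)

angular accel α = (2.3680, -0.1417, -0.9360)
new body rate ω' = (1.3474, -0.4028, 0.1813)
q⊗(0,ω) = (-0.7778177, -0.2828428, -1.0606605, -0.2828428)
updated quaternion q' = (-0.0078, 0.7042, -0.0106, -0.7099)
new position p' = (0.0780, -0.0020, -0.8380)
v' = v + a·dt = (-1.1156, -0.0948, -1.8844)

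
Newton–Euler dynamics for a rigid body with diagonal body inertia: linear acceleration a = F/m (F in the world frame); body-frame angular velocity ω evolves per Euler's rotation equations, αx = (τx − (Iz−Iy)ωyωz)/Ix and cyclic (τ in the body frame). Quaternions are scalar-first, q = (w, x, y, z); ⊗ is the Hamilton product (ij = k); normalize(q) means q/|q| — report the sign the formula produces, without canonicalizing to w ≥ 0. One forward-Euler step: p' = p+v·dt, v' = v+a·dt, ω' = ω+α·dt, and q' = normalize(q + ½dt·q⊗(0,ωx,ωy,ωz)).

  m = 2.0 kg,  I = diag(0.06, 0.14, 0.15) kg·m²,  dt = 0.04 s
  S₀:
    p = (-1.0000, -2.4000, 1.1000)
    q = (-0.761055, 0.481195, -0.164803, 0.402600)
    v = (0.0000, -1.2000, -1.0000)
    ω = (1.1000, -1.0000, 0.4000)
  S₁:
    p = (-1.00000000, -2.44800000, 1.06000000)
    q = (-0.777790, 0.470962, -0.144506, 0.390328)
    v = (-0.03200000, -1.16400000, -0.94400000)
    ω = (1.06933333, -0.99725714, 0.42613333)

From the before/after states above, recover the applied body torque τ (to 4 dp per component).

τ = (-0.0500, -0.0300, 0.0100)

ω₁ − ω₀ = (-0.03066667, 0.00274286, 0.02613333)
ω₀×(Iω₀) = (-0.0040, -0.0396, -0.0880)
τ = I·(Δω/dt) + ω₀×(Iω₀) = (-0.0500, -0.0300, 0.0100)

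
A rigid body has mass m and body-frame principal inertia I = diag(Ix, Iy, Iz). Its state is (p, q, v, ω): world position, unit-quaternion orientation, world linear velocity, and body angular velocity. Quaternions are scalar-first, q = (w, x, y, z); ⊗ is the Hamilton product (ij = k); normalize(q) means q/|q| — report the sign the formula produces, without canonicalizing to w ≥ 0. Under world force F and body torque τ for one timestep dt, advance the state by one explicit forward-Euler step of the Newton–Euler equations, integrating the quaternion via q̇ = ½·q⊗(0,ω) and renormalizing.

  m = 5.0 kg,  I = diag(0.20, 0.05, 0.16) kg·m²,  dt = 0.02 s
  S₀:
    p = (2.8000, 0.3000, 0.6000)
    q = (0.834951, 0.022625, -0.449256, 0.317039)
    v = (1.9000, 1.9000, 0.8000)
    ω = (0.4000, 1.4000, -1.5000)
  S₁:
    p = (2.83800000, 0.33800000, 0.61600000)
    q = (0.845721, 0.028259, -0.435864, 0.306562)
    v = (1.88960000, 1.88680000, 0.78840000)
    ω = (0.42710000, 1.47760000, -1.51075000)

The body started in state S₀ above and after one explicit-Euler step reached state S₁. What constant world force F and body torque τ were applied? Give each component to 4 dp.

F = (-2.6000, -3.3000, -2.9000)
τ = (0.0400, 0.1700, -0.1700)

Δv = v₁−v₀ = (-0.01040000, -0.01320000, -0.01160000)
applied force F = (-2.6000, -3.3000, -2.9000)
rate change Δω = (0.02710000, 0.07760000, -0.01075000)
I·α + gyro = (0.0400, 0.1700, -0.1700)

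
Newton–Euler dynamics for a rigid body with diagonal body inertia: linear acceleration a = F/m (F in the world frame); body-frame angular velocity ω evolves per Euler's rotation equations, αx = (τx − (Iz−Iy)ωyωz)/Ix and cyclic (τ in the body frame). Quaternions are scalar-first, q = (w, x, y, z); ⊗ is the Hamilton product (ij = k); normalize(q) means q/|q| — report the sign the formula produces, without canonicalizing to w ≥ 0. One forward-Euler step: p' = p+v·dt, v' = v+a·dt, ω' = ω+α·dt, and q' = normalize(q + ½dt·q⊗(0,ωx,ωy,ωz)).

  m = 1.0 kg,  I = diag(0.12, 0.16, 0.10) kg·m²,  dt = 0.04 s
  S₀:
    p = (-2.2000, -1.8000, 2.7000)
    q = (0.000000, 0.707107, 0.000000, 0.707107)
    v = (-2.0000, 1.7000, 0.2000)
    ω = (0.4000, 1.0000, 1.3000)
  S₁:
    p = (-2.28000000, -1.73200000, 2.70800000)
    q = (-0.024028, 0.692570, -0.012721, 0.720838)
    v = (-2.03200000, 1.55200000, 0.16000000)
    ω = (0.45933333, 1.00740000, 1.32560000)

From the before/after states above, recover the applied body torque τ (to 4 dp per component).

ω₁ − ω₀ = (0.05933333, 0.00740000, 0.02560000)
precession coupling = (-0.0780, 0.0104, 0.0160)
τ = I·(Δω/dt) + ω₀×(Iω₀) = (0.1000, 0.0400, 0.0800)

τ = (0.1000, 0.0400, 0.0800)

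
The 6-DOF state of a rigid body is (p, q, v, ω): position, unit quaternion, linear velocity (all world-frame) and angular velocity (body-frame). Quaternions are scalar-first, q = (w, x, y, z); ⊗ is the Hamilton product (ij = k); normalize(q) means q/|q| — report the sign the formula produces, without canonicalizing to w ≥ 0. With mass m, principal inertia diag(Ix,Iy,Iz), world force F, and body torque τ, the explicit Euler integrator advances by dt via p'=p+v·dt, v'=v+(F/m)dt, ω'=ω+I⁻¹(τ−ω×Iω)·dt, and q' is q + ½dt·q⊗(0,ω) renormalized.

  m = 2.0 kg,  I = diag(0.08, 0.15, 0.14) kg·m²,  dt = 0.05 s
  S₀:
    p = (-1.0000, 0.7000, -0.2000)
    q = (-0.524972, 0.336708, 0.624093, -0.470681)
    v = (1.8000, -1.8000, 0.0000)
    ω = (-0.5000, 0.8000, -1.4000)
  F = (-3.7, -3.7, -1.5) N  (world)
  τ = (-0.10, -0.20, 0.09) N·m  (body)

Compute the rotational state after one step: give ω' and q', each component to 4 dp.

gyro term ω×Iω = (0.0112, -0.0420, -0.0280)
angular accel α = (-1.3900, -1.0533, 0.8429)
ω' = ω + α·dt = (-0.5695, 0.7473, -1.3579)
2q̇ = q⊗(0,ω) = (-0.9898738, -0.2346994, 0.2867541, 1.3163737)
q + ½dt·q⊗(0,ω), renormalized = (-0.5492, 0.3305, 0.6307, -0.4374)

ω' = (-0.5695, 0.7473, -1.3579)
q' = (-0.5492, 0.3305, 0.6307, -0.4374)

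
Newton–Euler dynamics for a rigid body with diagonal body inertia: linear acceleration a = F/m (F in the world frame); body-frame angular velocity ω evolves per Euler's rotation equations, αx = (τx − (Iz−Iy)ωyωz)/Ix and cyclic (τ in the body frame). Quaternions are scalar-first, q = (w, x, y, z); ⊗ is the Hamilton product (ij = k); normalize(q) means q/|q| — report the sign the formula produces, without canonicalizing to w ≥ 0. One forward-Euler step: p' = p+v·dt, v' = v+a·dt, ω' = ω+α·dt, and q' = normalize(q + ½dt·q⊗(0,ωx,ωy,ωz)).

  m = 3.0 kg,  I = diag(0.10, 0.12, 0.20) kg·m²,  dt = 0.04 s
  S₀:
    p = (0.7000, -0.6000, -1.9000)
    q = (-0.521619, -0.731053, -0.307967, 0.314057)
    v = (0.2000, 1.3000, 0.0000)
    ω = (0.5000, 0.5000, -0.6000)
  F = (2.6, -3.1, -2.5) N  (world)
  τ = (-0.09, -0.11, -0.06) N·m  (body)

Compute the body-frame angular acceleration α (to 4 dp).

ω×(Iω) gyroscopic = (-0.0240, 0.0300, 0.0050)
α = I⁻¹(τ − ω×Iω) = (-0.6600, -1.1667, -0.3250)

α = (-0.6600, -1.1667, -0.3250)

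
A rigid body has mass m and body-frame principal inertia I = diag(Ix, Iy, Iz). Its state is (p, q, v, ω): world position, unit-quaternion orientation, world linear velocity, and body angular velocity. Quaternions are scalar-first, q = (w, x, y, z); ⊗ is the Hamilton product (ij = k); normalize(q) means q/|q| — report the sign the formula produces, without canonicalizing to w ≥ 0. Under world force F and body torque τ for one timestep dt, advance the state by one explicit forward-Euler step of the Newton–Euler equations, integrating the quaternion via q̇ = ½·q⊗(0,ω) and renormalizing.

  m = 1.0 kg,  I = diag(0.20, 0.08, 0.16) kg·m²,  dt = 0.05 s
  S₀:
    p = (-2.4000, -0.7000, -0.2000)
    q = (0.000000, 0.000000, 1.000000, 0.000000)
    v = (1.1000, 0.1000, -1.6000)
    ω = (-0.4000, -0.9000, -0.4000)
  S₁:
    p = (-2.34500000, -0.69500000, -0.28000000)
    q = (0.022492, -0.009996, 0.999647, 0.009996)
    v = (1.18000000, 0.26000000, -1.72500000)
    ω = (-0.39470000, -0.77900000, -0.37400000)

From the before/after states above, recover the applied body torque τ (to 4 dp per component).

τ = (0.0500, 0.2000, 0.0400)

ω₁ − ω₀ = (0.00530000, 0.12100000, 0.02600000)
gyro term ω₀×Iω₀ = (0.0288, 0.0064, -0.0432)
applied torque τ = (0.0500, 0.2000, 0.0400)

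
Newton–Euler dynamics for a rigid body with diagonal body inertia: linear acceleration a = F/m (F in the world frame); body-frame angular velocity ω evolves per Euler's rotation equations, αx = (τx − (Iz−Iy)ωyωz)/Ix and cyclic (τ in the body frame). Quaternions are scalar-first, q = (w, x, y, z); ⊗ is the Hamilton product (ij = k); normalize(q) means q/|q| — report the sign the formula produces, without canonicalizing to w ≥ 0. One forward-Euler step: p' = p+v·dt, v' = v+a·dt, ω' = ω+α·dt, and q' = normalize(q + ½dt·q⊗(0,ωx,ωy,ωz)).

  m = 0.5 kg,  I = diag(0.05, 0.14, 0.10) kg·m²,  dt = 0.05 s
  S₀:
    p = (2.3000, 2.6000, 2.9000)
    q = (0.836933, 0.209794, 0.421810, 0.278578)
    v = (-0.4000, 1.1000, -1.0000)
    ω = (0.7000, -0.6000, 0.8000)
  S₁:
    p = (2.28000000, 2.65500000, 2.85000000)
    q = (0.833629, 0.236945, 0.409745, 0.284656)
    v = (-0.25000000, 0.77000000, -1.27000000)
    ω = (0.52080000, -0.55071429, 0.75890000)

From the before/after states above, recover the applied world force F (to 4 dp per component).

Δv = v₁−v₀ = (0.15000000, -0.33000000, -0.27000000)
m·(v₁−v₀)/dt = (1.5000, -3.3000, -2.7000)

F = (1.5000, -3.3000, -2.7000)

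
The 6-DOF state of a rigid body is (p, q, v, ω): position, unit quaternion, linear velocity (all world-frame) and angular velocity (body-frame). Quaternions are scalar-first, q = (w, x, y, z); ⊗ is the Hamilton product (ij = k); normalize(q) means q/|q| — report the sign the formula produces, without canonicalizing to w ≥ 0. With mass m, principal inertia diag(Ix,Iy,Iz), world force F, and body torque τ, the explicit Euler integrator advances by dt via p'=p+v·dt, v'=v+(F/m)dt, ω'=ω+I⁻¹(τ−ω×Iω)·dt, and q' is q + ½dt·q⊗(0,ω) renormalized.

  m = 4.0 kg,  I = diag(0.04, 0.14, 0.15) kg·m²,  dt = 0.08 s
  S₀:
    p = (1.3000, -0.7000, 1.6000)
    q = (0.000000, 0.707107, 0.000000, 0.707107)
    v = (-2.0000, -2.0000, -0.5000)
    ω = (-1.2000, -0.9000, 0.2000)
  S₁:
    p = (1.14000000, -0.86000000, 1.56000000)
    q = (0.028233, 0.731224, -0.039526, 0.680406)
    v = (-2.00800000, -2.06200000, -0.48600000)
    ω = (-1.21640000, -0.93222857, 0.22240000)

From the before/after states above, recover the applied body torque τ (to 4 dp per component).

Δω = ω₁−ω₀ = (-0.01640000, -0.03222857, 0.02240000)
gyro term ω₀×Iω₀ = (-0.0018, 0.0264, 0.1080)
τ = I·(Δω/dt) + ω₀×(Iω₀) = (-0.0100, -0.0300, 0.1500)

τ = (-0.0100, -0.0300, 0.1500)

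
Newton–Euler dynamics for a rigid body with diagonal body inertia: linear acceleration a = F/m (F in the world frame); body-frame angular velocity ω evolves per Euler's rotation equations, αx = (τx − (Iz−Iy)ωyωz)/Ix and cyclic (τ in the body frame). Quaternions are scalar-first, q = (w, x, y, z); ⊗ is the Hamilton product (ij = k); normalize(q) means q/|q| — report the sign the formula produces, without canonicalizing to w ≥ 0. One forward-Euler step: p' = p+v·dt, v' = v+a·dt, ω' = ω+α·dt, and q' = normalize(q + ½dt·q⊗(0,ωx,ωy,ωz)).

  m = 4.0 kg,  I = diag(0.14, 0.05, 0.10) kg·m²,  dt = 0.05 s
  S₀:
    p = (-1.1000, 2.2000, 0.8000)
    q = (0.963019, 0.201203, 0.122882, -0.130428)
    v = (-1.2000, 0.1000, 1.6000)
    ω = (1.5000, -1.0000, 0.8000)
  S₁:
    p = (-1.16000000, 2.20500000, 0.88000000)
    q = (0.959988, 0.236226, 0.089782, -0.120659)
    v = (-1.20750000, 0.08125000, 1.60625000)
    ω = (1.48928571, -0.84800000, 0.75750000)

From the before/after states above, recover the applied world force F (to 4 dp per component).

F = (-0.6000, -1.5000, 0.5000)

Δv = v₁−v₀ = (-0.00750000, -0.01875000, 0.00625000)
m·(v₁−v₀)/dt = (-0.6000, -1.5000, 0.5000)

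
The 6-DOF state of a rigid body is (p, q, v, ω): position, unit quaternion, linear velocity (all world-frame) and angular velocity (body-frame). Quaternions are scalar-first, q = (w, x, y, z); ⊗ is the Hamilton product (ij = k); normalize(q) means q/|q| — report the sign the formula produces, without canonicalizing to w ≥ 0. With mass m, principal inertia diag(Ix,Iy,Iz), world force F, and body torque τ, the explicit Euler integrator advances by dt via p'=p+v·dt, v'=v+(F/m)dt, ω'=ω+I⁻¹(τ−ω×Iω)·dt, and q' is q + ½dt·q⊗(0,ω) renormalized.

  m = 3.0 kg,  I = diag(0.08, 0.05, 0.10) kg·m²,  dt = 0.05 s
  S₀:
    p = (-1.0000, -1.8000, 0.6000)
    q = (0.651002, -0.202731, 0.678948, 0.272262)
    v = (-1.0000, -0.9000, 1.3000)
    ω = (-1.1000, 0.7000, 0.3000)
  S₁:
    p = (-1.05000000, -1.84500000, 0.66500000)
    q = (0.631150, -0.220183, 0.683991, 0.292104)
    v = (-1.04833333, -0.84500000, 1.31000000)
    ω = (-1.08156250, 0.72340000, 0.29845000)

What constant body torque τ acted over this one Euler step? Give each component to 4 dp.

τ = (0.0400, 0.0300, 0.0200)

ω₁ − ω₀ = (0.01843750, 0.02340000, -0.00155000)
precession coupling = (0.0105, 0.0066, 0.0231)
applied torque τ = (0.0400, 0.0300, 0.0200)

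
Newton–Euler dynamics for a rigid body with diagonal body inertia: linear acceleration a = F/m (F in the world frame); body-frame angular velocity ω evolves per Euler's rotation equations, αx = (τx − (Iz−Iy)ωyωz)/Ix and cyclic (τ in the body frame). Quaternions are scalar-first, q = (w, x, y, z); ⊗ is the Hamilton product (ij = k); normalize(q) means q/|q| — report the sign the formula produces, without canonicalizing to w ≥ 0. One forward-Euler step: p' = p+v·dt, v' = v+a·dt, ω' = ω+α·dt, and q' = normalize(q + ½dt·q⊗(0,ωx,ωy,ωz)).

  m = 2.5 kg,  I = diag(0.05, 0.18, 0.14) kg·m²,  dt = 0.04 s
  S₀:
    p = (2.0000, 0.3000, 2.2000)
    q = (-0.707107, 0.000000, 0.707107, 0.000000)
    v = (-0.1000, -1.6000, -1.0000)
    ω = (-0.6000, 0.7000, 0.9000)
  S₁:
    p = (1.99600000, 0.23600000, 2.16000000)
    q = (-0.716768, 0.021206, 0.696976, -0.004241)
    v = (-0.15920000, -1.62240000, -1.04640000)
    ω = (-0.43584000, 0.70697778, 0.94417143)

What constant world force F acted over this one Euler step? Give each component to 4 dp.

F = (-3.7000, -1.4000, -2.9000)

v₁ − v₀ = (-0.05920000, -0.02240000, -0.04640000)
m·(v₁−v₀)/dt = (-3.7000, -1.4000, -2.9000)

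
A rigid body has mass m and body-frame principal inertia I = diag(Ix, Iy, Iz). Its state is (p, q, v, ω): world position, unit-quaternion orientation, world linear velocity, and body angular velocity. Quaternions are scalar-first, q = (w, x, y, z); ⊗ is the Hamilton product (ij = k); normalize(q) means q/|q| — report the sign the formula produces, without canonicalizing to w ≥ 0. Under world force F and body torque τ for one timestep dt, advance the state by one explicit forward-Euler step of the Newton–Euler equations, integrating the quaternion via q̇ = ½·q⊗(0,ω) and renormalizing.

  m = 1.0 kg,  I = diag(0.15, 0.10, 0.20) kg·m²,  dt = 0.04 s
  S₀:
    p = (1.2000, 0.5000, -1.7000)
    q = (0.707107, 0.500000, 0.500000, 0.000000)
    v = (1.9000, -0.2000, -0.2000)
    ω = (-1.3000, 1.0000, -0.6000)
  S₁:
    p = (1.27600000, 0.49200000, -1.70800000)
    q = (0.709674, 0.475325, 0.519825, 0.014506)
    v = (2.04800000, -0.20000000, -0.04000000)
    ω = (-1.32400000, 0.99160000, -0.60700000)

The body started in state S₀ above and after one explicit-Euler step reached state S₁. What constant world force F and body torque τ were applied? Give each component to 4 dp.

Δv = v₁−v₀ = (0.14800000, 0.00000000, 0.16000000)
m·(v₁−v₀)/dt = (3.7000, 0.0000, 4.0000)
rate change Δω = (-0.02400000, -0.00840000, -0.00700000)
ω₀×(Iω₀) = (-0.0600, -0.0390, 0.0650)
I·α + gyro = (-0.1500, -0.0600, 0.0300)

F = (3.7000, 0.0000, 4.0000)
τ = (-0.1500, -0.0600, 0.0300)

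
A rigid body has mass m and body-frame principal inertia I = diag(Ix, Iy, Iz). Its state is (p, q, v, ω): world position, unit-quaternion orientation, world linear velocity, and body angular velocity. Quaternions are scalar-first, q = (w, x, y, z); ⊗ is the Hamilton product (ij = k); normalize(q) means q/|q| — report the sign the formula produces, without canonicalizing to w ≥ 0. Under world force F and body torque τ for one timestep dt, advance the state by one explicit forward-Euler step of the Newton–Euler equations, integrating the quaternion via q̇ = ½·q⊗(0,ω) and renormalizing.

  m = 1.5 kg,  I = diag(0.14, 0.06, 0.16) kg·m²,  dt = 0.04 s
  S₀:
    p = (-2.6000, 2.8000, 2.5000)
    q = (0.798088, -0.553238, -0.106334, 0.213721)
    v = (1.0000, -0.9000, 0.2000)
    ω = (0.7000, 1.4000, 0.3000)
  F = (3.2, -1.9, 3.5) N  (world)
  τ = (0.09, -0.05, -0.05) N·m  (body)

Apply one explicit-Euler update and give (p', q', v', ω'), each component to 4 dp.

precession coupling ω×(Iω) = (0.0420, -0.0042, -0.0784)
α = I⁻¹(τ − ω×Iω) = (0.3429, -0.7633, 0.1775)
new body rate ω' = (0.7137, 1.3695, 0.3071)
Hamilton product q⊗(0,ω) = (0.4720179, 0.2275520, 1.4328993, -0.4606730)
q' = normalize(q + ½dt·q⊗(0,ω)) = (0.8071, -0.5484, -0.0776, 0.2044)
new position p' = (-2.5600, 2.7640, 2.5080)
new velocity v' = (1.0853, -0.9507, 0.2933)

p' = (-2.5600, 2.7640, 2.5080)
q' = (0.8071, -0.5484, -0.0776, 0.2044)
v' = (1.0853, -0.9507, 0.2933)
ω' = (0.7137, 1.3695, 0.3071)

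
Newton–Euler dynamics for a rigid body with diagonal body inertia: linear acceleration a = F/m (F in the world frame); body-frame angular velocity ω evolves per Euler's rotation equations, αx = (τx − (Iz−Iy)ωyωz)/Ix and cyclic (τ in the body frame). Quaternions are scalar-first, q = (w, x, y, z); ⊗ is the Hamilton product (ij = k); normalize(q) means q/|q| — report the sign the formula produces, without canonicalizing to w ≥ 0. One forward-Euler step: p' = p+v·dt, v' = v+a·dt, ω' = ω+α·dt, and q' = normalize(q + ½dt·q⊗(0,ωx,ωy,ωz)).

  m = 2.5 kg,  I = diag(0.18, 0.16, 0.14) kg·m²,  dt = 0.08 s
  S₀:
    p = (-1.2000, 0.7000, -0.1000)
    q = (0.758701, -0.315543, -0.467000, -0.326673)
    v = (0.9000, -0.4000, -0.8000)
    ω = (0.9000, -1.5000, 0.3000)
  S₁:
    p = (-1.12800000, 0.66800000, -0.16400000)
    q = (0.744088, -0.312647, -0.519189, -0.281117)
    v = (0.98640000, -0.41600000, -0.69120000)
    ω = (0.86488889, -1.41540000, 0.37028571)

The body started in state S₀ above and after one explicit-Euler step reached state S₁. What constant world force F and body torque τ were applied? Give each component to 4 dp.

F = (2.7000, -0.5000, 3.4000)
τ = (-0.0700, 0.1800, 0.1500)

Δv = v₁−v₀ = (0.08640000, -0.01600000, 0.10880000)
F = m·Δv/dt = (2.7000, -0.5000, 3.4000)
ω₁ − ω₀ = (-0.03511111, 0.08460000, 0.07028571)
gyro term ω₀×Iω₀ = (0.0090, 0.0108, 0.0270)
τ = I·(Δω/dt) + ω₀×(Iω₀) = (-0.0700, 0.1800, 0.1500)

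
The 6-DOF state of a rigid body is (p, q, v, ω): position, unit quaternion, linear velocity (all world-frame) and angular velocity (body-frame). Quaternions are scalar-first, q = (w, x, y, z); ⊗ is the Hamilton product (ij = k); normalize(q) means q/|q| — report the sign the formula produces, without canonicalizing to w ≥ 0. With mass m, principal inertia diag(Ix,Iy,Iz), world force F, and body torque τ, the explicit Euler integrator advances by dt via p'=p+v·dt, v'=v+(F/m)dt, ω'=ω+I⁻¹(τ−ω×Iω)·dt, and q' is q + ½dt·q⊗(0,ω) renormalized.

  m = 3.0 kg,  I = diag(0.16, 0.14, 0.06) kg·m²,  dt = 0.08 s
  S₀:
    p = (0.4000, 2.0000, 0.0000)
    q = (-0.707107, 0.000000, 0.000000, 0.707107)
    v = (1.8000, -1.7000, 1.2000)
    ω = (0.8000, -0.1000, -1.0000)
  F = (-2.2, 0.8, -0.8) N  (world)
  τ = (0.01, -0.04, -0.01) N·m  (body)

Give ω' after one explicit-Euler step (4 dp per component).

ω' = (0.8090, -0.0771, -1.0155)

ω×(Iω) gyroscopic = (-0.0080, -0.0800, 0.0016)
angular accel α = (0.1125, 0.2857, -0.1933)
ω + α·dt = (0.8090, -0.0771, -1.0155)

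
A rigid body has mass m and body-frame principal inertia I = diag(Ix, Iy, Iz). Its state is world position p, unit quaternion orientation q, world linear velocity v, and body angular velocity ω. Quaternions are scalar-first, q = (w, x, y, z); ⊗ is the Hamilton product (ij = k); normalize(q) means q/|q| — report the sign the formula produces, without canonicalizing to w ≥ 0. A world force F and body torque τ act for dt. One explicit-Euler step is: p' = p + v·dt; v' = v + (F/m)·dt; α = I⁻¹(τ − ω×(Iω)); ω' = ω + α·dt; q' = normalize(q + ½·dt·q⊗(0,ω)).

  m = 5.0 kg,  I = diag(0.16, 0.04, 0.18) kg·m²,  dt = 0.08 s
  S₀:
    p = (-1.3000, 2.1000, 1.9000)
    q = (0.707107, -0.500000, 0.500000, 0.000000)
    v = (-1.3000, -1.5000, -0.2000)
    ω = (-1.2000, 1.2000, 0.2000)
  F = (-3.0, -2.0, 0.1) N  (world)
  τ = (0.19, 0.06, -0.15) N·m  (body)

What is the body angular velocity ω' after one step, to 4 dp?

ω×(Iω) gyroscopic = (0.0336, 0.0048, 0.1728)
angular accel α = (0.9775, 1.3800, -1.7933)
ω' = ω + α·dt = (-1.1218, 1.3104, 0.0565)

ω' = (-1.1218, 1.3104, 0.0565)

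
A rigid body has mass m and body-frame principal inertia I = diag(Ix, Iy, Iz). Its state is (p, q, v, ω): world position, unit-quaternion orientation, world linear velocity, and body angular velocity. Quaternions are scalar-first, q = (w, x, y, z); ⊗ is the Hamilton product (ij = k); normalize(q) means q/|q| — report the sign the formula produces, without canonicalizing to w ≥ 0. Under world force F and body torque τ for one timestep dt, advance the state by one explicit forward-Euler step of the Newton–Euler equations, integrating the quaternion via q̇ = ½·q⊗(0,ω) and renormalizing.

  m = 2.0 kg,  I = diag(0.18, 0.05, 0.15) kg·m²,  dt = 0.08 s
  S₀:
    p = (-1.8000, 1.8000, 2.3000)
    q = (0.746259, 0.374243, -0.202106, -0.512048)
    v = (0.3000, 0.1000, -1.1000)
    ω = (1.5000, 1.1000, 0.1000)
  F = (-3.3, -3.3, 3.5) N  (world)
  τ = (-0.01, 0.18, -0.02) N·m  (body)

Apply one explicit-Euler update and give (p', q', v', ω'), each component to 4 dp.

p' = (-1.7760, 1.8080, 2.2120)
q' = (0.7327, 0.4395, -0.2009, -0.4791)
v' = (0.1680, -0.0320, -0.9600)
ω' = (1.4907, 1.3808, 0.2037)

a = (-1.6500, -1.6500, 1.7500)
new position p' = (-1.7760, 1.8080, 2.2120)
new velocity v' = (0.1680, -0.0320, -0.9600)
gyro term ω×Iω = (0.0110, 0.0045, -0.2145)
angular accel α = (-0.1167, 3.5100, 1.2967)
ω' = ω + α·dt = (1.4907, 1.3808, 0.2037)
Hamilton product q⊗(0,ω) = (-0.2878431, 1.6624307, 0.0153886, 0.7894522)
q' = normalize(q + ½dt·q⊗(0,ω)) = (0.7327, 0.4395, -0.2009, -0.4791)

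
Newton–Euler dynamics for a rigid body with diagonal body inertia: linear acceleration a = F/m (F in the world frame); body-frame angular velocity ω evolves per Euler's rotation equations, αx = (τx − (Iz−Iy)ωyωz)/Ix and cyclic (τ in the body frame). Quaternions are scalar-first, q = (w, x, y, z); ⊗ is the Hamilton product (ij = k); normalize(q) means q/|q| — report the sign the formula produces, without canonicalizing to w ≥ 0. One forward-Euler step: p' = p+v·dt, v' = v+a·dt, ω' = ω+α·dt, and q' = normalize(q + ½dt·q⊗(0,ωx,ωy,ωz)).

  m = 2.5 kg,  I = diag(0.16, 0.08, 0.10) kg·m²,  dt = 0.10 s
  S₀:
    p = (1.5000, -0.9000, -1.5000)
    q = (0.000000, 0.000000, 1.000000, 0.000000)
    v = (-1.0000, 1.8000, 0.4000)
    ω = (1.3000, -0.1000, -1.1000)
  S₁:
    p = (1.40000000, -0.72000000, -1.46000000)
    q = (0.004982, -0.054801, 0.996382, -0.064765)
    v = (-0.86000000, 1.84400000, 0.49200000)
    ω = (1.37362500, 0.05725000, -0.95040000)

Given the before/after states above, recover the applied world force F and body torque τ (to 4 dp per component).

F = (3.5000, 1.1000, 2.3000)
τ = (0.1200, 0.0400, 0.1600)

v₁ − v₀ = (0.14000000, 0.04400000, 0.09200000)
applied force F = (3.5000, 1.1000, 2.3000)
rate change Δω = (0.07362500, 0.15725000, 0.14960000)
applied torque τ = (0.1200, 0.0400, 0.1600)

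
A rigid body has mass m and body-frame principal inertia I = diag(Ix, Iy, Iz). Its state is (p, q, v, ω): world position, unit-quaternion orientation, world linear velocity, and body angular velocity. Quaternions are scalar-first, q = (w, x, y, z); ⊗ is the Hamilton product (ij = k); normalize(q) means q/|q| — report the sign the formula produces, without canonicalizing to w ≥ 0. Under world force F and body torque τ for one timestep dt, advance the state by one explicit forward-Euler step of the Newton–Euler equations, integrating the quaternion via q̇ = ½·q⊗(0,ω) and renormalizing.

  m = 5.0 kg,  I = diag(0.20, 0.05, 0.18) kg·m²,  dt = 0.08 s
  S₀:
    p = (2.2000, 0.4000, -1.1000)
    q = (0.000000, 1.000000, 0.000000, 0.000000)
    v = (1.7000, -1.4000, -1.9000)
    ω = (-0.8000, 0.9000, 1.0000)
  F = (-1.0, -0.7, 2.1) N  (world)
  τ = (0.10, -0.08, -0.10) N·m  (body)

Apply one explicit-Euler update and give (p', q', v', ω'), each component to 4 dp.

ω×(Iω) gyroscopic = (0.1170, -0.0160, 0.1080)
angular accel α = (-0.0850, -1.2800, -1.1556)
new body rate ω' = (-0.8068, 0.7976, 0.9076)
Hamilton product q⊗(0,ω) = (0.8000000, 0.0000000, -1.0000000, 0.9000000)
q + ½dt·q⊗(0,ω), renormalized = (0.0319, 0.9980, -0.0399, 0.0359)
a = F/m = (-0.2000, -0.1400, 0.4200)
p + v·dt = (2.3360, 0.2880, -1.2520)
new velocity v' = (1.6840, -1.4112, -1.8664)

p' = (2.3360, 0.2880, -1.2520)
q' = (0.0319, 0.9980, -0.0399, 0.0359)
v' = (1.6840, -1.4112, -1.8664)
ω' = (-0.8068, 0.7976, 0.9076)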